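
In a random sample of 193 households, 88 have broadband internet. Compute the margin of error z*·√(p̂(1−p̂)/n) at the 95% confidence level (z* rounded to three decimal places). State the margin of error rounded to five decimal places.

ME = 0.07027

Sample proportion p̂ = 88/193 = 0.45596.
Standard error of p̂: √(0.248060/193) = √0.001285287 = 0.035851.
The 95% critical value is z* = 1.960.
So ME = 0.07027.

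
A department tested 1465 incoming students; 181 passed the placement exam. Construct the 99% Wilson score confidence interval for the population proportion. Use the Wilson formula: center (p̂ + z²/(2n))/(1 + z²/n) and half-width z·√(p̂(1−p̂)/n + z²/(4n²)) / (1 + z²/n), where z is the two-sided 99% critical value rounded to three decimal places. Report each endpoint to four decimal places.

(0.1031, 0.1474)

p̂ = 181/1465 = 0.12355; z = 2.576, so z² = 6.635776.
Denominator 1 + z²/n = 1 + 6.635776/1465 = 1.004530.
Center = (0.12355 + 0.002265)/1.004530 = 0.12525.
Radicand: p̂(1−p̂)/n + z²/(4n²) = 0.000073915 + 0.000000773 = 0.000074688.
Half-width = z·√(radicand)/denom = 2.576·0.008642/1.004530 = 0.02216.
CI: 0.12525 ± 0.02216 = (0.1031, 0.1474).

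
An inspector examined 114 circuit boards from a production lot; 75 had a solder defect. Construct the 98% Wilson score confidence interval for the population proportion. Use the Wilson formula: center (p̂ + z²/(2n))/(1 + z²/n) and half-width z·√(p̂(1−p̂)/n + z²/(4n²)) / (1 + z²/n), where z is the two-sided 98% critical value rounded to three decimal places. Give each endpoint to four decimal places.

(0.5495, 0.7520)

p̂ = 75/114 = 0.65789; z = 2.326, so z² = 5.410276.
1 + z²/n = 1.047459.
Center = (0.65789 + 0.023729)/1.047459 = 0.65074.
Radicand: p̂(1−p̂)/n + z²/(4n²) = 0.001974292 + 0.000104076 = 0.002078368.
Half-width = z·√(radicand)/denom = 2.326·0.045589/1.047459 = 0.10124.
Interval: 0.65074 ± 0.10124 → (0.5495, 0.7520).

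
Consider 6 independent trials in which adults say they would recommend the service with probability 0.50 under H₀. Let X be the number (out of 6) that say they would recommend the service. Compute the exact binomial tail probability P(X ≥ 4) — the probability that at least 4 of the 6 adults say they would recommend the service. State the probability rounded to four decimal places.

X is binomial with n = 6 and p = 0.50.
P(X ≥ 4) = C(6,4)·0.50^4·0.50^2 + C(6,5)·0.50^5·0.50^1 + C(6,6)·0.50^6·0.50^0.
= 0.234375 + 0.093750 + 0.015625 = 0.3438.

P = 0.3438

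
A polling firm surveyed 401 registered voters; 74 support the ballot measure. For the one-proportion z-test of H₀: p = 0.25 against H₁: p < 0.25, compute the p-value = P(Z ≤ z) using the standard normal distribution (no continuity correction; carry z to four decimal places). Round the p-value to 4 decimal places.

With x = 74 successes in n = 401, p̂ = 0.18454.
SE₀ = √(0.25·0.75/401) = 0.021624.
Test statistic (full precision, shown to 4 dp): z = (74/401 − 0.25)/SE₀ ≈ -3.0273.
p-value = P(Z ≤ z) with z = -3.0273 → 0.0012.

p-value = 0.0012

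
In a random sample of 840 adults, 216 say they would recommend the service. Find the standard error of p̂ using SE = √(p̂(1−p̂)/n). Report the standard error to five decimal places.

With x = 216 successes in n = 840, p̂ = 0.25714.
p̂(1−p̂) = 0.25714·0.74286 = 0.191019.
Dividing by n and taking the root: √0.000227404 = 0.01508.

SE = 0.01508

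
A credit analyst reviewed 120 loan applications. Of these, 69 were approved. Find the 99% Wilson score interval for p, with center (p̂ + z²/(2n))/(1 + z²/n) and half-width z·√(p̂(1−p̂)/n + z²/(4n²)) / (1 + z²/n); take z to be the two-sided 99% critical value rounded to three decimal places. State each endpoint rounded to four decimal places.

p̂ = 69/120 = 0.57500; z = 2.576, so z² = 6.635776.
1 + z²/n = 1.055298.
Adjusted center: (0.57500 + z²/(2n))/1.055298 = 0.57107.
Radicand: p̂(1−p̂)/n + z²/(4n²) = 0.002036458 + 0.000115204 = 0.002151662.
Half-width = 2.576·√0.002151662/1.055298 = 0.11323.
Interval: 0.57107 ± 0.11323 → (0.4578, 0.6843).

(0.4578, 0.6843)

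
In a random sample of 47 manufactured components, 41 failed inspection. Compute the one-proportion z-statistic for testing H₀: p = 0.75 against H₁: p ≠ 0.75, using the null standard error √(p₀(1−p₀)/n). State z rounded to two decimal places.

z = 1.94

Sample proportion p̂ = 41/47 = 0.87234.
Null standard error: √(0.75·0.25/47) = √0.003989362 = 0.063161.
z = (p̂ − p₀)/SE = (0.87234 − 0.75)/0.063161 = 1.94.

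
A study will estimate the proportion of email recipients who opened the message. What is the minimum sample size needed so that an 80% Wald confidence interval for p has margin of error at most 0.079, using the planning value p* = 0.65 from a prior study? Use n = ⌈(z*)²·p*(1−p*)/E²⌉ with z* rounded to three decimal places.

The 80% critical value is z* = 1.282.
p*(1−p*) = 0.2275.
(z*)²·p*(1−p*)/E² = 1.643524·0.2275/0.006241 = 59.911.
Rounding up, n = 60.

n = 60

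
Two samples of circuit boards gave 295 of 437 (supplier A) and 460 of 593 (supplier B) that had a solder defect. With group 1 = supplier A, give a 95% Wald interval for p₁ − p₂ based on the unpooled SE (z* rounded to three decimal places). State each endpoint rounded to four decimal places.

p̂₁ = 0.67506, p̂₂ = 0.77572, so the observed difference is -0.10066.
SE = √(0.000501956 + 0.000293390) = √0.000795346 = 0.028202.
For 95% confidence, z* = 1.960. Margin = 1.960·0.028202 = 0.05528.
So the interval runs from -0.1559 to -0.0454.

(-0.1559, -0.0454)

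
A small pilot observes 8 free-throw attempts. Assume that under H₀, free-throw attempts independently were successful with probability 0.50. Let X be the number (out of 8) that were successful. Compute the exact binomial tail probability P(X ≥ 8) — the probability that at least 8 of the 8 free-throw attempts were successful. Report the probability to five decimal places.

X is binomial with n = 8 and p = 0.50.
P(X ≥ 8) = C(8,8)·0.50^8·0.50^0.
= 0.003906 = 0.00391.

P = 0.00391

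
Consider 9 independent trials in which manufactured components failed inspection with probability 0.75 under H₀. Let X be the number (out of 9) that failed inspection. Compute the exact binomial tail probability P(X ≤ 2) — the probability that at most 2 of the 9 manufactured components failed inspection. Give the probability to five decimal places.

P = 0.00134

X ~ Binomial(n=9, p=0.75).
P(X ≤ 2) = C(9,0)·0.75^0·0.25^9 + C(9,1)·0.75^1·0.25^8 + C(9,2)·0.75^2·0.25^7.
= 0.000004 + 0.000103 + 0.001236 = 0.00134.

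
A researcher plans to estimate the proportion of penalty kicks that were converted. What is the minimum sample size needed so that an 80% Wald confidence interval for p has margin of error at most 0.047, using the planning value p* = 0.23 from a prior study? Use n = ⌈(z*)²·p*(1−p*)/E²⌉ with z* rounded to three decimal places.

z* = 1.282 at the 80% level.
p*(1−p*) = 0.1771.
(z*)²·p*(1−p*)/E² = 1.643524·0.1771/0.002209 = 131.765.
Rounding up, n = 132.

n = 132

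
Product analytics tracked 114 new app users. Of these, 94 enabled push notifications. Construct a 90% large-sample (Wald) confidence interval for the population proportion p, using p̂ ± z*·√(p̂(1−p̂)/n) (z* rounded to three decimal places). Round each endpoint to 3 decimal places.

Sample proportion p̂ = 94/114 = 0.82456.
SE(p̂) = √(0.82456·0.17544/114) = 0.035622.
For 90% confidence, z* = 1.645.
Margin = 1.645·0.035622 = 0.05860.
CI: 0.82456 ± 0.05860 = (0.766, 0.883).

(0.766, 0.883)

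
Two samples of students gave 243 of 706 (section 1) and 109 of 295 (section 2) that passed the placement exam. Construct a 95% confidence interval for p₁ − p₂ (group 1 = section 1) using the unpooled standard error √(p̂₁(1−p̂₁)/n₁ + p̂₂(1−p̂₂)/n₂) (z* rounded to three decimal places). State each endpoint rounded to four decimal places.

p̂₁ = 243/706 = 0.34419, p̂₂ = 109/295 = 0.36949; p̂₁ − p̂₂ = -0.02530.
SE = √(0.000319722 + 0.000789720) = √0.001109442 = 0.033308.
z* = 1.960 at the 95% level. Margin of error = 0.06528.
So the interval runs from -0.0906 to 0.0400.

(-0.0906, 0.0400)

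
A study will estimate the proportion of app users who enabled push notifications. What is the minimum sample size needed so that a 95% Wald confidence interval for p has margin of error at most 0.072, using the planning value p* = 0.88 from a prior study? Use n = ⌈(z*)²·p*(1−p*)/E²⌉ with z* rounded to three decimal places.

For 95% confidence, z* = 1.960.
p*(1−p*) = 0.88·0.12 = 0.1056.
Required n before rounding: 3.841600 × 0.1056 / 0.072² = 78.255.
Rounding up, n = 79.

n = 79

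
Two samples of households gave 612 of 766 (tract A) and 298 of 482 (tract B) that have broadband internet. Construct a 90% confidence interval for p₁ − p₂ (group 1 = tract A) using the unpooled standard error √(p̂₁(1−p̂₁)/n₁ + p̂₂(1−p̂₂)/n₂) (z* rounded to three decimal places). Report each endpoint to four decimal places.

p̂₁ = 0.79896, p̂₂ = 0.61826, so the observed difference is 0.18070.
SE = √(0.000209694 + 0.000489658) = √0.000699352 = 0.026445.
z* = 1.645 at the 90% level. Margin of error = 0.04350.
CI: 0.18070 ± 0.04350 = (0.1372, 0.2242).

(0.1372, 0.2242)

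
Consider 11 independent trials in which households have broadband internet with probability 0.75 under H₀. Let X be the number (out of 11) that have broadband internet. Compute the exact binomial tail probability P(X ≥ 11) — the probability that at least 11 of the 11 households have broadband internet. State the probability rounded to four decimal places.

P = 0.0422

X ~ Binomial(n=11, p=0.75).
P(X ≥ 11) = C(11,11)·0.75^11·0.25^0.
= 0.042235 = 0.0422.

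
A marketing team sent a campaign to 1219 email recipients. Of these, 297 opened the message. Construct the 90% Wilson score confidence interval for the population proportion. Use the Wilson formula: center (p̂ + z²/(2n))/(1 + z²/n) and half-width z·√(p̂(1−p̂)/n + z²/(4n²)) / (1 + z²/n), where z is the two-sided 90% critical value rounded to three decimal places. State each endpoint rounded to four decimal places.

(0.2240, 0.2644)

Here p̂ = 297/1219 = 0.24364 and z = 1.645 (z² = 2.706025).
Denominator 1 + z²/n = 1 + 2.706025/1219 = 1.002220.
Center = (0.24364 + 0.001110)/1.002220 = 0.24421.
Radicand: p̂(1−p̂)/n + z²/(4n²) = 0.000151174 + 0.000000455 = 0.000151629.
Half-width = z·√(radicand)/denom = 1.645·0.012314/1.002220 = 0.02021.
Interval: 0.24421 ± 0.02021 → (0.2240, 0.2644).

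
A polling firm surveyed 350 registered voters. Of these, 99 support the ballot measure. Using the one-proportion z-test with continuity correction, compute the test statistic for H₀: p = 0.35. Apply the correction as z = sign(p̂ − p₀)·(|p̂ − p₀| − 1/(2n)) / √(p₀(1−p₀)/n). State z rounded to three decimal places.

With x = 99 successes in n = 350, p̂ = 0.28286. p̂ − p₀ = -0.067143.
1/(2n) = 0.001429.
Corrected numerator: |-0.067143| − 0.001429 = 0.065714.
SE₀ = √(0.35·0.65/350) = 0.025495.
z = −0.065714/0.025495 = -2.578.

z = -2.578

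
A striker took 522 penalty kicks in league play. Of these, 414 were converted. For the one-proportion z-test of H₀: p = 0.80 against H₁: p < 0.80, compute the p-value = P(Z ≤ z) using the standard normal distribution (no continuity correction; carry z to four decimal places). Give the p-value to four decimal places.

p̂ = 414/522 = 0.79310.
SE₀ = √(0.80·0.20/522) = 0.017508.
z = (p̂ − p₀)/SE = (414/522 − 0.80)/0.017508 ≈ -0.3939.
From the standard normal, P(Z ≤ z) = 0.3468.

p-value = 0.3468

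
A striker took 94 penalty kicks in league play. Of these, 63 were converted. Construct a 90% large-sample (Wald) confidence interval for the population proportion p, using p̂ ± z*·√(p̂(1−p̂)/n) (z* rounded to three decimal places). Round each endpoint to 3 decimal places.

Sample proportion p̂ = 63/94 = 0.67021.
Standard error of p̂: √(0.221028/94) = √0.002351358 = 0.048491.
For 90% confidence, z* = 1.645.
Margin = 1.645·0.048491 = 0.07977.
CI: 0.67021 ± 0.07977 = (0.590, 0.750).

(0.590, 0.750)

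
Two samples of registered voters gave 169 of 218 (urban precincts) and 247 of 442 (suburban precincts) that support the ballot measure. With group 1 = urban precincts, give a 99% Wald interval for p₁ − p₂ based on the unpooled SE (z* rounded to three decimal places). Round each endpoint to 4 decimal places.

p̂₁ = 0.77523, p̂₂ = 0.55882, so the observed difference is 0.21641.
Unpooled SE = √(p̂₁(1−p̂₁)/n₁ + p̂₂(1−p̂₂)/n₂) = √(0.000799306 + 0.000557782) = 0.036839.
z* = 2.576 at the 99% level. Margin = 2.576·0.036839 = 0.09490.
So the interval runs from 0.1215 to 0.3113.

(0.1215, 0.3113)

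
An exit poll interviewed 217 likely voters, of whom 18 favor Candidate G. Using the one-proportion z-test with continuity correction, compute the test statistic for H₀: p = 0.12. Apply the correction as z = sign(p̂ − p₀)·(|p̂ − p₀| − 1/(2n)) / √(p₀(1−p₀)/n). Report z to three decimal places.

The sample proportion is 18/217 = 0.08295. p̂ − p₀ = -0.037051.
1/(2n) = 0.002304.
Corrected numerator: |-0.037051| − 0.002304 = 0.034747.
Null standard error: √(0.12·0.88/217) = √0.000486636 = 0.022060.
z = (−)0.034747/0.022060 = -1.575.

z = -1.575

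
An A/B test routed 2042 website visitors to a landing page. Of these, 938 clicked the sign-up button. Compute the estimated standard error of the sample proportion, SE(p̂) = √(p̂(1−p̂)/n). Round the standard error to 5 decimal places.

SE = 0.01103

Sample proportion p̂ = 938/2042 = 0.45935.
p̂(1−p̂) = 0.45935·0.54065 = 0.248348.
SE = √(0.248348/2042) = 0.01103.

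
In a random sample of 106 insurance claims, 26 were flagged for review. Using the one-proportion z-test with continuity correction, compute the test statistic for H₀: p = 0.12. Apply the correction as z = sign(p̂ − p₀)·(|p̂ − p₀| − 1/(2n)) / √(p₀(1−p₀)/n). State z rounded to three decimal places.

The sample proportion is 26/106 = 0.24528. p̂ − p₀ = 0.125283.
1/(2n) = 0.004717.
Corrected numerator: |0.125283| − 0.004717 = 0.120566.
Under H₀, SE = √(p₀(1−p₀)/n) = √(0.12·0.88/106) = √0.000996226 = 0.031563.
z = +0.120566/0.031563 = 3.820.

z = 3.820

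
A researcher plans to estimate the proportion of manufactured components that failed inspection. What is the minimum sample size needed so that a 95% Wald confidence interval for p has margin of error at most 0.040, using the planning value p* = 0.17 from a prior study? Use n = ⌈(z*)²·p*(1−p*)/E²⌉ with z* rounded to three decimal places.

For 95% confidence, z* = 1.960.
p*(1−p*) = 0.1411.
(z*)²·p*(1−p*)/E² = 3.841600·0.1411/0.001600 = 338.781.
⌈338.781⌉ = 339.

n = 339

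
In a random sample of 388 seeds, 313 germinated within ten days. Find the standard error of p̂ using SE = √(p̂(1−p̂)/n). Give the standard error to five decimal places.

Sample proportion p̂ = 313/388 = 0.80670.
p̂(1−p̂) = 0.80670·0.19330 = 0.155935.
Dividing by n and taking the root: √0.000401894 = 0.02005.

SE = 0.02005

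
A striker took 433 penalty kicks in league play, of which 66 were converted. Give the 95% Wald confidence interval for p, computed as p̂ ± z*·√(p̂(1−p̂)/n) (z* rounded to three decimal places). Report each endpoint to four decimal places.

With x = 66 successes in n = 433, p̂ = 0.15242.
SE(p̂) = √(0.15242·0.84758/433) = 0.017273.
The 95% critical value is z* = 1.960.
Margin = 1.960·0.017273 = 0.03386.
Interval: 0.15242 ± 0.03386 → (0.1186, 0.1863).

(0.1186, 0.1863)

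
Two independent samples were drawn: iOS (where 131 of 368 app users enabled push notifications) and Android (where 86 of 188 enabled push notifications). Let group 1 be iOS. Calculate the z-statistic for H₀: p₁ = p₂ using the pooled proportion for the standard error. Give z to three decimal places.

p̂₁ = 131/368 = 0.35598, p̂₂ = 86/188 = 0.45745.
Pooled p̂ = (131+86)/(368+188) = 217/556 = 0.39029.
Pooled SE = √[0.2379632·0.00803654] ≈ 0.043731.
z = -0.10147/0.043731 = -2.320.

z = -2.320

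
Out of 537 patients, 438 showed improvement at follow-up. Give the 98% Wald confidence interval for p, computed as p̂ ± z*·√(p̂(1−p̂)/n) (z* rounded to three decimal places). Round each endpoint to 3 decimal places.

(0.777, 0.855)

The sample proportion is 438/537 = 0.81564.
SE(p̂) = √(0.81564·0.18436/537) = 0.016734.
The 98% critical value is z* = 2.326.
Margin = 2.326·0.016734 = 0.03892.
So the interval runs from 0.777 to 0.855.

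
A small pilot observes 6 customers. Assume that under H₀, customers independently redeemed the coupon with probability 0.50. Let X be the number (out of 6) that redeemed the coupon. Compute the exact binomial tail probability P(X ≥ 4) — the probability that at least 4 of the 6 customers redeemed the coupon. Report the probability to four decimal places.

X is binomial with n = 6 and p = 0.50.
P(X ≥ 4) = C(6,4)·0.50^4·0.50^2 + C(6,5)·0.50^5·0.50^1 + C(6,6)·0.50^6·0.50^0.
= 0.234375 + 0.093750 + 0.015625 = 0.3438.

P = 0.3438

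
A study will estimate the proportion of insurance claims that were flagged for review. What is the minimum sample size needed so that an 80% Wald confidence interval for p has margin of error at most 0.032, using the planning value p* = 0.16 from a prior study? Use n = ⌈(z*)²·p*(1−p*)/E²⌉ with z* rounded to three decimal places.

n = 216

The 80% critical value is z* = 1.282.
p*(1−p*) = 0.1344.
(z*)²·p*(1−p*)/E² = 1.643524·0.1344/0.001024 = 215.713.
⌈215.713⌉ = 216.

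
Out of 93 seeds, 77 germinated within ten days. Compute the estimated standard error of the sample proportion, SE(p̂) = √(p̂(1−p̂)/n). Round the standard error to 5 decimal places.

The sample proportion is 77/93 = 0.82796.
p̂(1−p̂) = 0.142442.
Dividing by n and taking the root: √0.001531634 = 0.03914.

SE = 0.03914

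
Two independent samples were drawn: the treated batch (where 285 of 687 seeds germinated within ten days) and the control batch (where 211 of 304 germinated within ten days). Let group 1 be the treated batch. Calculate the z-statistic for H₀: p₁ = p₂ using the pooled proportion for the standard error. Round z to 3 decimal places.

p̂₁ = 285/687 = 0.41485, p̂₂ = 211/304 = 0.69408.
Pooled p̂ = (285+211)/(687+304) = 496/991 = 0.50050.
Pooled SE = √[0.2499997·0.00474508] ≈ 0.034442.
z = (p̂₁ − p̂₂)/SE = (0.41485 − 0.69408)/0.034442 = -0.27923/0.034442 = -8.107.

z = -8.107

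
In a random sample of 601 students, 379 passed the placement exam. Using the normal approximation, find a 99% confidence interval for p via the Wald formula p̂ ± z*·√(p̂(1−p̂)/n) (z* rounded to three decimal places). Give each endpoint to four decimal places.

p̂ = 379/601 = 0.63062.
SE = √(p̂(1−p̂)/n) = √(0.232940/601) = 0.019687.
The 99% critical value is z* = 2.576.
Margin = 2.576·0.019687 = 0.05071.
Interval: 0.63062 ± 0.05071 → (0.5799, 0.6813).

(0.5799, 0.6813)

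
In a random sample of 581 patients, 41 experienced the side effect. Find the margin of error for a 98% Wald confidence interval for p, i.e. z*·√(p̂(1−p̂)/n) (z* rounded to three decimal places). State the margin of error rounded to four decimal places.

ME = 0.0247

With x = 41 successes in n = 581, p̂ = 0.07057.
Standard error of p̂: √(0.065588/581) = √0.000112888 = 0.010625.
For 98% confidence, z* = 2.326.
Margin of error = z*·SE = 2.326 × 0.010625 = 0.0247.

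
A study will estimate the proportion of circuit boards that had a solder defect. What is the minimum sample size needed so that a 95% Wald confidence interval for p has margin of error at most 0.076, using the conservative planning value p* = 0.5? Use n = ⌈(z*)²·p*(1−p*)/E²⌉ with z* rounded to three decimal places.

n = 167

z* = 1.960 at the 95% level.
p*(1−p*) = 0.50·0.50 = 0.2500.
Required n before rounding: 3.841600 × 0.2500 / 0.076² = 166.274.
Rounding up, n = 167.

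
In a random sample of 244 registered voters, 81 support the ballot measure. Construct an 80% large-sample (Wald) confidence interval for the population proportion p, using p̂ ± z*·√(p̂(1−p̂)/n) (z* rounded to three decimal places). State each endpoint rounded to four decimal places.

(0.2933, 0.3706)

p̂ = 81/244 = 0.33197.
Standard error of p̂: √(0.221765/244) = √0.000908873 = 0.030148.
For 80% confidence, z* = 1.282.
Margin of error: 1.282 × 0.030148 = 0.03865.
CI: 0.33197 ± 0.03865 = (0.2933, 0.3706).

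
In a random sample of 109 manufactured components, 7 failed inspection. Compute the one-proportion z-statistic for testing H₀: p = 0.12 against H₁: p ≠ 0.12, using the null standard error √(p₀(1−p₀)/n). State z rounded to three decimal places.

With x = 7 successes in n = 109, p̂ = 0.06422.
Under H₀, SE = √(p₀(1−p₀)/n) = √(0.12·0.88/109) = √0.000968807 = 0.031126.
z = (0.06422 − 0.12)/0.031126 = -0.05578/0.031126 = -1.792.

z = -1.792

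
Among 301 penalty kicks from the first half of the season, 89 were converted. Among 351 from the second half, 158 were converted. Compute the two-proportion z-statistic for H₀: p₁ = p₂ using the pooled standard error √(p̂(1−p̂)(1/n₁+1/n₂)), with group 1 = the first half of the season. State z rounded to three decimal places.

z = -4.053

p̂₁ = 89/301 = 0.29568, p̂₂ = 158/351 = 0.45014.
Pooling: p̂ = 247/652 = 0.37883.
SE = √[p̂(1−p̂)(1/n₁+1/n₂)] = √[0.37883·0.62117·(1/301+1/351)] ≈ 0.038108.
z = -0.15446/0.038108 = -4.053.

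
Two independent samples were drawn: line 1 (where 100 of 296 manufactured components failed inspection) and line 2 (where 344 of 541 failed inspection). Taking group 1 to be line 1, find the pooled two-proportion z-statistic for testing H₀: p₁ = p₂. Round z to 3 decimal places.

z = -8.260

Sample proportions: p̂₁ = 100/296 = 0.33784 and p̂₂ = 344/541 = 0.63586.
Pooled p̂ = (100+344)/(296+541) = 444/837 = 0.53047.
Pooled SE = √[0.2490718·0.00522681] ≈ 0.036081.
z = -0.29802/0.036081 = -8.260.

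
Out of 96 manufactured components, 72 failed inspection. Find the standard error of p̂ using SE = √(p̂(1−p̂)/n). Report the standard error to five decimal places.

p̂ = 72/96 = 0.75000.
p̂(1−p̂) = 0.75000·0.25000 = 0.187500.
SE = √(0.187500/96) = √0.001953125 = 0.04419.

SE = 0.04419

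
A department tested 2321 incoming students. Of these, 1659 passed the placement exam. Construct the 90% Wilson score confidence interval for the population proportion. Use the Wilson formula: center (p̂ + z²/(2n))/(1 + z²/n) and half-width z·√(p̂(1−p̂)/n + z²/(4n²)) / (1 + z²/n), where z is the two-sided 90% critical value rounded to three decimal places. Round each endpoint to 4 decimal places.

(0.6991, 0.7299)

Here p̂ = 1659/2321 = 0.71478 and z = 1.645 (z² = 2.706025).
1 + z²/n = 1.001166.
Center = (0.71478 + 0.000583)/1.001166 = 0.71453.
Radicand: p̂(1−p̂)/n + z²/(4n²) = 0.000087837 + 0.000000126 = 0.000087963.
Half-width = 1.645·√0.000087963/1.001166 = 0.01541.
So the interval runs from 0.6991 to 0.7299.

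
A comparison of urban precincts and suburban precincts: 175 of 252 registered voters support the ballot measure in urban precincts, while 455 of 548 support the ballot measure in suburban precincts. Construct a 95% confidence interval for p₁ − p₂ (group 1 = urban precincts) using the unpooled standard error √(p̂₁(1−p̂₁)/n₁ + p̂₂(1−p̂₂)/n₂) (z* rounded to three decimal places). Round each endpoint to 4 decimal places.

(-0.2008, -0.0709)

p̂₁ = 175/252 = 0.69444, p̂₂ = 455/548 = 0.83029; p̂₁ − p̂₂ = -0.13585.
SE = √(0.000842029 + 0.000257130) = √0.001099159 = 0.033154.
z* = 1.960 at the 95% level. Margin of error = 0.06498.
CI: -0.13585 ± 0.06498 = (-0.2008, -0.0709).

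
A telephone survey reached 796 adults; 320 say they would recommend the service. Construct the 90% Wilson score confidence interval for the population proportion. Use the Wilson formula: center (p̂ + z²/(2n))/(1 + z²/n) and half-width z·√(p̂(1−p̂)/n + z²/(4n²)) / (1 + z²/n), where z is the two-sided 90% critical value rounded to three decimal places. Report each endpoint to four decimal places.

p̂ = 320/796 = 0.40201; z = 1.645, so z² = 2.706025.
Denominator 1 + z²/n = 1 + 2.706025/796 = 1.003400.
Center = (0.40201 + 0.001700)/1.003400 = 0.40234.
Radicand: p̂(1−p̂)/n + z²/(4n²) = 0.000302007 + 0.000001068 = 0.000303075.
Half-width = 1.645·√0.000303075/1.003400 = 0.02854.
CI: 0.40234 ± 0.02854 = (0.3738, 0.4309).

(0.3738, 0.4309)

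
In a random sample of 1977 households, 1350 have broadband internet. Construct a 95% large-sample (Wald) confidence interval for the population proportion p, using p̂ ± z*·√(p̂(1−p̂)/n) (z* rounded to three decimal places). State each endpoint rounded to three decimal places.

(0.662, 0.703)

With x = 1350 successes in n = 1977, p̂ = 0.68285.
Standard error of p̂: √(0.216565/1977) = √0.000109542 = 0.010466.
The 95% critical value is z* = 1.960.
Margin = 1.960·0.010466 = 0.02051.
So the interval runs from 0.662 to 0.703.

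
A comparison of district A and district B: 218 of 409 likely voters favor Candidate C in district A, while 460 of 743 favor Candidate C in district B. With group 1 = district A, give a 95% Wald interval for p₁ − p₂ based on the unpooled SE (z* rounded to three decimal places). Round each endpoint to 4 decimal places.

(-0.1457, -0.0265)

p̂₁ = 0.53301, p̂₂ = 0.61911, so the observed difference is -0.08610.
SE = √(0.000608583 + 0.000317379) = √0.000925962 = 0.030430.
For 95% confidence, z* = 1.960. Margin of error = 0.05964.
Interval: -0.08610 ± 0.05964 → (-0.1457, -0.0265).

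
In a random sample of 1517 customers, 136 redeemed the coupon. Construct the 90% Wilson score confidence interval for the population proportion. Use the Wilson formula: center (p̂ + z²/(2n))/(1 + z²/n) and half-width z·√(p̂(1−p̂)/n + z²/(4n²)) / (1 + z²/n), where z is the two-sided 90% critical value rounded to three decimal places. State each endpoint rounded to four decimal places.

Here p̂ = 136/1517 = 0.08965 and z = 1.645 (z² = 2.706025).
1 + z²/n = 1.001784.
Center = (0.08965 + 0.000892)/1.001784 = 0.09038.
Radicand: p̂(1−p̂)/n + z²/(4n²) = 0.000053799 + 0.000000294 = 0.000054093.
Half-width = 1.645·√0.000054093/1.001784 = 0.01208.
So the interval runs from 0.0783 to 0.1025.

(0.0783, 0.1025)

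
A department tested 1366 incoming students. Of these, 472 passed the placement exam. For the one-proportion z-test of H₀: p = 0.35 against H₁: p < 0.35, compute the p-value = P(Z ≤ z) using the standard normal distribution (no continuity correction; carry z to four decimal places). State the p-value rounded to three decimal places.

The sample proportion is 472/1366 = 0.34553.
Null standard error: √(0.35·0.65/1366) = √0.000166545 = 0.012905.
z = (p̂ − p₀)/SE = (472/1366 − 0.35)/0.012905 ≈ -0.3460.
p-value = P(Z ≤ z) with z = -0.3460 → 0.365.

p-value = 0.365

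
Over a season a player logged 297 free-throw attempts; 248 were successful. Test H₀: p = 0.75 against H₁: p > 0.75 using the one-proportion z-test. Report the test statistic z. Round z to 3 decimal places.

Sample proportion p̂ = 248/297 = 0.83502.
Under H₀, SE = √(p₀(1−p₀)/n) = √(0.75·0.25/297) = √0.000631313 = 0.025126.
z = (0.83502 − 0.75)/0.025126 = 0.08502/0.025126 = 3.384.

z = 3.384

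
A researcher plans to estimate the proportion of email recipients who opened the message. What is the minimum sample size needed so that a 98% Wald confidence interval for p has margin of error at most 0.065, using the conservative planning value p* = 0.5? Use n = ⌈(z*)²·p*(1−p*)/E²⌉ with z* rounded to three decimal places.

For 98% confidence, z* = 2.326.
p*(1−p*) = 0.2500.
Required n before rounding: 5.410276 × 0.2500 / 0.065² = 320.135.
⌈320.135⌉ = 321.

n = 321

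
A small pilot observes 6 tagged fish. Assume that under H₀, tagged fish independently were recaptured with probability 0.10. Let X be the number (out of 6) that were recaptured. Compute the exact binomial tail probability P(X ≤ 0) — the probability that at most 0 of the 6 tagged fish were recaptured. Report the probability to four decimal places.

P = 0.5314

X ~ Binomial(n=6, p=0.10).
P(X ≤ 0) = C(6,0)·0.10^0·0.90^6.
= 0.531441 = 0.5314.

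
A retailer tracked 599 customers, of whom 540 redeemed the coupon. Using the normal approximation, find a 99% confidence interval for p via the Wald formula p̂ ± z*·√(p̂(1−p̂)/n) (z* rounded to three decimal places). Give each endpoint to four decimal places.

Sample proportion p̂ = 540/599 = 0.90150.
SE(p̂) = √(0.90150·0.09850/599) = 0.012175.
For 99% confidence, z* = 2.576.
Margin of error: 2.576 × 0.012175 = 0.03136.
CI: 0.90150 ± 0.03136 = (0.8701, 0.9329).

(0.8701, 0.9329)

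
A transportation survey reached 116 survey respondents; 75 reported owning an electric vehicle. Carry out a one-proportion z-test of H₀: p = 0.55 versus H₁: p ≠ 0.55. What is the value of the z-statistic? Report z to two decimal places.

z = 2.09

Sample proportion p̂ = 75/116 = 0.64655.
Null standard error: √(0.55·0.45/116) = √0.002133621 = 0.046191.
z = (0.64655 − 0.55)/0.046191 = 0.09655/0.046191 = 2.09.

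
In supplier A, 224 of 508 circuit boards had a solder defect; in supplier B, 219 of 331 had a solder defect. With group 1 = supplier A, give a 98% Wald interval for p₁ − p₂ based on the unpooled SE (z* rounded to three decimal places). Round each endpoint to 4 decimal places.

p̂₁ = 0.44094, p̂₂ = 0.66163, so the observed difference is -0.22069.
Unpooled SE = √(p̂₁(1−p̂₁)/n₁ + p̂₂(1−p̂₂)/n₂) = √(0.000485261 + 0.000676360) = 0.034083.
The 98% critical value is z* = 2.326. Margin = 2.326·0.034083 = 0.07928.
So the interval runs from -0.3000 to -0.1414.

(-0.3000, -0.1414)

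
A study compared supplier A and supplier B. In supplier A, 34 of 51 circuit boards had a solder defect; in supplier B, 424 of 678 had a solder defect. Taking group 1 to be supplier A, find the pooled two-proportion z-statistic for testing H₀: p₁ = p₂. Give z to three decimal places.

z = 0.589

Sample proportions: p̂₁ = 34/51 = 0.66667 and p̂₂ = 424/678 = 0.62537.
Pooling: p̂ = 458/729 = 0.62826.
SE = √[p̂(1−p̂)(1/n₁+1/n₂)] = √[0.62826·0.37174·(1/51+1/678)] ≈ 0.070170.
z = 0.04130/0.070170 = 0.589.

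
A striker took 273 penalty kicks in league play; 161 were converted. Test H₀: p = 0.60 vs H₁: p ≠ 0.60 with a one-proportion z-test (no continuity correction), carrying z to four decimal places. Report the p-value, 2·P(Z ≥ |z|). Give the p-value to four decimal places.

p-value = 0.7294

With x = 161 successes in n = 273, p̂ = 0.58974.
SE₀ = √(0.60·0.40/273) = 0.029650.
z = (p̂ − p₀)/SE = (161/273 − 0.60)/0.029650 ≈ -0.3459.
p-value = 2·P(Z ≥ |z|) with z = -0.3459 → 0.7294.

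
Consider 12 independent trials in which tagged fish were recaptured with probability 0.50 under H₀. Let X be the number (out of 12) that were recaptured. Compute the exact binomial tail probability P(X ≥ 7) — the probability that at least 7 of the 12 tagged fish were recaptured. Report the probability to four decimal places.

P = 0.3872

X ~ Binomial(n=12, p=0.50).
P(X ≥ 7) = Σ_{j=7}^{12} C(12,j)·0.50^j·0.50^{12−j}.
= 0.193359 + 0.120850 + 0.053711 + 0.016113 + 0.002930 + 0.000244 = 0.3872.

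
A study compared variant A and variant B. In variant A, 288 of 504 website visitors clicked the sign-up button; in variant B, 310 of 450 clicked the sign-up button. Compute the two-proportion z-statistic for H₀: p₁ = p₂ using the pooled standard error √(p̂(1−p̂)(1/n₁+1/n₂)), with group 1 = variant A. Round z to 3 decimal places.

z = -3.745

p̂₁ = 288/504 = 0.57143, p̂₂ = 310/450 = 0.68889.
Pooled p̂ = (288+310)/(504+450) = 598/954 = 0.62683.
SE = √[p̂(1−p̂)(1/n₁+1/n₂)] = √[0.62683·0.37317·(1/504+1/450)] ≈ 0.031367.
z = -0.11746/0.031367 = -3.745.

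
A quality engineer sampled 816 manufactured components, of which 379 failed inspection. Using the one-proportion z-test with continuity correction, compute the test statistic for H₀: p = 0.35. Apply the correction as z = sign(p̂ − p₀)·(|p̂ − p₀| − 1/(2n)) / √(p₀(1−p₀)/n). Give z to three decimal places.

With x = 379 successes in n = 816, p̂ = 0.46446. p̂ − p₀ = 0.114461.
Continuity correction 1/(2n) = 1/1632 = 0.000613.
Corrected numerator: |0.114461| − 0.000613 = 0.113848.
Under H₀, SE = √(p₀(1−p₀)/n) = √(0.35·0.65/816) = √0.000278799 = 0.016697.
z = (+)0.113848/0.016697 = 6.818.

z = 6.818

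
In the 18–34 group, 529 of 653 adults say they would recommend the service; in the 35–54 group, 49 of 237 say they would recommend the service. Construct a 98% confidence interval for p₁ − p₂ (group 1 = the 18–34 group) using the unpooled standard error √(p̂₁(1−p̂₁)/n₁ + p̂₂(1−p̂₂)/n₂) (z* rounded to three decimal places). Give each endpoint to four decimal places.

p̂₁ = 529/653 = 0.81011, p̂₂ = 49/237 = 0.20675; p̂₁ − p̂₂ = 0.60336.
Unpooled SE = √(p̂₁(1−p̂₁)/n₁ + p̂₂(1−p̂₂)/n₂) = √(0.000235580 + 0.000692004) = 0.030456.
For 98% confidence, z* = 2.326. Margin of error = 0.07084.
So the interval runs from 0.5325 to 0.6742.

(0.5325, 0.6742)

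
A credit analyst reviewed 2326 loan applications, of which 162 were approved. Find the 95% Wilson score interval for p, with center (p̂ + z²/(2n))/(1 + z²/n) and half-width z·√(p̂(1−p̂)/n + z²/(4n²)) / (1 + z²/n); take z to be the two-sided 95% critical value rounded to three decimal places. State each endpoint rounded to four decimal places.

Here p̂ = 162/2326 = 0.06965 and z = 1.960 (z² = 3.841600).
1 + z²/n = 1.001652.
Adjusted center: (0.06965 + z²/(2n))/1.001652 = 0.07036.
Radicand: p̂(1−p̂)/n + z²/(4n²) = 0.000027858 + 0.000000178 = 0.000028036.
Half-width = 1.960·√0.000028036/1.001652 = 0.01036.
Interval: 0.07036 ± 0.01036 → (0.0600, 0.0807).

(0.0600, 0.0807)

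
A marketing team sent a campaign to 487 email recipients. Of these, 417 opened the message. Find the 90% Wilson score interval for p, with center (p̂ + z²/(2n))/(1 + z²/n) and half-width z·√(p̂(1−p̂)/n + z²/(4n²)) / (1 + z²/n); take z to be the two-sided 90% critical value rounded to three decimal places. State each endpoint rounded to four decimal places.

(0.8281, 0.8804)

p̂ = 417/487 = 0.85626; z = 1.645, so z² = 2.706025.
Denominator 1 + z²/n = 1 + 2.706025/487 = 1.005557.
Center = (0.85626 + 0.002778)/1.005557 = 0.85429.
Radicand: p̂(1−p̂)/n + z²/(4n²) = 0.000252724 + 0.000002852 = 0.000255576.
Half-width = z·√(radicand)/denom = 1.645·0.015987/1.005557 = 0.02615.
CI: 0.85429 ± 0.02615 = (0.8281, 0.8804).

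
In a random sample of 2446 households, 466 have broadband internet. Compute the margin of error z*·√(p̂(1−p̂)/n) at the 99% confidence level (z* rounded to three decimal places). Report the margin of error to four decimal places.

ME = 0.0205

The sample proportion is 466/2446 = 0.19052.
SE(p̂) = √(0.19052·0.80948/2446) = 0.007940.
For 99% confidence, z* = 2.576.
Margin of error = z*·SE = 2.576 × 0.007940 = 0.0205.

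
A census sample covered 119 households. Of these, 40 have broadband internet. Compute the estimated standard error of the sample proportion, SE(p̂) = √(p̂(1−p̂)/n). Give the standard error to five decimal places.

p̂ = 40/119 = 0.33613.
p̂(1−p̂) = 0.33613·0.66387 = 0.223147.
Dividing by n and taking the root: √0.001875185 = 0.04330.

SE = 0.04330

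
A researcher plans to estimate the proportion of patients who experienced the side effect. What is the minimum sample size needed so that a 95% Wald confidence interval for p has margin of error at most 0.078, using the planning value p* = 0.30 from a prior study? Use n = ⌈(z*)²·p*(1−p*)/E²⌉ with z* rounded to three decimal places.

n = 133

For 95% confidence, z* = 1.960.
p*(1−p*) = 0.2100.
(z*)²·p*(1−p*)/E² = 3.841600·0.2100/0.006084 = 132.600.
⌈132.600⌉ = 133.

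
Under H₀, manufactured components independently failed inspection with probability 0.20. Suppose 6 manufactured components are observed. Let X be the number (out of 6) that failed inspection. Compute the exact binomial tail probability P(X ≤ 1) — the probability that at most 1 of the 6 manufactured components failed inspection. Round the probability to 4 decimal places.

X ~ Binomial(n=6, p=0.20).
P(X ≤ 1) = C(6,0)·0.20^0·0.80^6 + C(6,1)·0.20^1·0.80^5.
= 0.262144 + 0.393216 = 0.6554.

P = 0.6554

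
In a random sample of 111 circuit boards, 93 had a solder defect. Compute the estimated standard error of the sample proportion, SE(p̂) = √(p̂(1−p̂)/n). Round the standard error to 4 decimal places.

The sample proportion is 93/111 = 0.83784.
p̂(1−p̂) = 0.135864.
SE = √(0.135864/111) = √0.001224000 = 0.0350.

SE = 0.0350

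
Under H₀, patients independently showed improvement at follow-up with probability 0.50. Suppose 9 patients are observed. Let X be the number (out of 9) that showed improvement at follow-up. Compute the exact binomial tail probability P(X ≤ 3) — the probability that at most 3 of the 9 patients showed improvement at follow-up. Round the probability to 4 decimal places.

X is binomial with n = 9 and p = 0.50.
P(X ≤ 3) = C(9,0)·0.50^0·0.50^9 + C(9,1)·0.50^1·0.50^8 + C(9,2)·0.50^2·0.50^7 + C(9,3)·0.50^3·0.50^6.
= 0.001953 + 0.017578 + 0.070312 + 0.164062 = 0.2539.

P = 0.2539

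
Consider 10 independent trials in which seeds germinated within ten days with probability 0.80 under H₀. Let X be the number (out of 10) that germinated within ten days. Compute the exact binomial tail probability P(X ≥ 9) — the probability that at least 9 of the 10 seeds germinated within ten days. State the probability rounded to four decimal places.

P = 0.3758

X is binomial with n = 10 and p = 0.80.
P(X ≥ 9) = C(10,9)·0.80^9·0.20^1 + C(10,10)·0.80^10·0.20^0.
= 0.268435 + 0.107374 = 0.3758.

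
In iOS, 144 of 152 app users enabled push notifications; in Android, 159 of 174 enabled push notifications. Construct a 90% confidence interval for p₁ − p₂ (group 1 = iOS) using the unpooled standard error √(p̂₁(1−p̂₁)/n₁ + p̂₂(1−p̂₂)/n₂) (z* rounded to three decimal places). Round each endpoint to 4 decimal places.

(-0.0124, 0.0795)

p̂₁ = 0.94737, p̂₂ = 0.91379, so the observed difference is 0.03358.
SE = √(0.000328036 + 0.000452731) = √0.000780767 = 0.027942.
z* = 1.645 at the 90% level. Margin of error = 0.04596.
CI: 0.03358 ± 0.04596 = (-0.0124, 0.0795).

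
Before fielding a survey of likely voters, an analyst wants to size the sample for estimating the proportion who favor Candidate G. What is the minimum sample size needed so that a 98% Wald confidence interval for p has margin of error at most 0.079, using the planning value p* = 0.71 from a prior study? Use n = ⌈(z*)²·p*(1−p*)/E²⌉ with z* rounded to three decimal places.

z* = 2.326 at the 98% level.
p*(1−p*) = 0.2059.
Required n before rounding: 5.410276 × 0.2059 / 0.079² = 178.493.
Rounding up, n = 179.

n = 179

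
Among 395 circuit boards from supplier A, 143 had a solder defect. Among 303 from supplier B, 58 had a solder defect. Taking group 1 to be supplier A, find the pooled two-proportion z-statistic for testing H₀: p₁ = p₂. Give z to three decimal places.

z = 4.934

p̂₁ = 143/395 = 0.36203, p̂₂ = 58/303 = 0.19142.
Pooling: p̂ = 201/698 = 0.28797.
SE = √[p̂(1−p̂)(1/n₁+1/n₂)] = √[0.28797·0.71203·(1/395+1/303)] ≈ 0.034580.
z = 0.17061/0.034580 = 4.934.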